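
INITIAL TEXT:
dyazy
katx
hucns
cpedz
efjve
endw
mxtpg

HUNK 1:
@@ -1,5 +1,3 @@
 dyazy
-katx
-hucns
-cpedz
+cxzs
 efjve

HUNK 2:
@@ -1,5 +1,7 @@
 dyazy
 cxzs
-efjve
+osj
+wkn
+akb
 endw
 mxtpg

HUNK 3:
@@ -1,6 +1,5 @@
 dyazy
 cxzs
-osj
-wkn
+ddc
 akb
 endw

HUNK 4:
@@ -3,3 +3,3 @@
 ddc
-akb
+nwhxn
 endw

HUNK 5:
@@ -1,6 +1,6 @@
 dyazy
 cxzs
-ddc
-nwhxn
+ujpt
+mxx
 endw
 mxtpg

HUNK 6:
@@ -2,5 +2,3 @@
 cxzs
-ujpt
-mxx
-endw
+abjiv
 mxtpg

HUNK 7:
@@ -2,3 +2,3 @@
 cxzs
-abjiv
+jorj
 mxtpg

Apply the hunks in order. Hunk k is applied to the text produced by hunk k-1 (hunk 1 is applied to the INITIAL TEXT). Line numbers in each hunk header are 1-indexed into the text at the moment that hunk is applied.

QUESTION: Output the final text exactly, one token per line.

Answer: dyazy
cxzs
jorj
mxtpg

Derivation:
Hunk 1: at line 1 remove [katx,hucns,cpedz] add [cxzs] -> 5 lines: dyazy cxzs efjve endw mxtpg
Hunk 2: at line 1 remove [efjve] add [osj,wkn,akb] -> 7 lines: dyazy cxzs osj wkn akb endw mxtpg
Hunk 3: at line 1 remove [osj,wkn] add [ddc] -> 6 lines: dyazy cxzs ddc akb endw mxtpg
Hunk 4: at line 3 remove [akb] add [nwhxn] -> 6 lines: dyazy cxzs ddc nwhxn endw mxtpg
Hunk 5: at line 1 remove [ddc,nwhxn] add [ujpt,mxx] -> 6 lines: dyazy cxzs ujpt mxx endw mxtpg
Hunk 6: at line 2 remove [ujpt,mxx,endw] add [abjiv] -> 4 lines: dyazy cxzs abjiv mxtpg
Hunk 7: at line 2 remove [abjiv] add [jorj] -> 4 lines: dyazy cxzs jorj mxtpg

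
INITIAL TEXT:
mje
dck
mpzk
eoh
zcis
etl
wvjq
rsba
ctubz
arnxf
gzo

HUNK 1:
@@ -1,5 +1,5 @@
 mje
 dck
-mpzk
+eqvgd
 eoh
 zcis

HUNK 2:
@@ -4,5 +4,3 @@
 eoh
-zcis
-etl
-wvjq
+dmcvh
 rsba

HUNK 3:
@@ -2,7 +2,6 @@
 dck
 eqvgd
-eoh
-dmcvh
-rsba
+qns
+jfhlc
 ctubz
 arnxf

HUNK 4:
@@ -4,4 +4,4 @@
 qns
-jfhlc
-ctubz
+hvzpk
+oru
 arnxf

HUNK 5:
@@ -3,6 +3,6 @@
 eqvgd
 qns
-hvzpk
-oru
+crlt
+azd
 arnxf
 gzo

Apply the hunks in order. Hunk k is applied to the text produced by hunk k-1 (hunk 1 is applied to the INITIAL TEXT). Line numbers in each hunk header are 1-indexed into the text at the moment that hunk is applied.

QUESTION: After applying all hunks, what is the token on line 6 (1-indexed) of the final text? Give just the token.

Hunk 1: at line 1 remove [mpzk] add [eqvgd] -> 11 lines: mje dck eqvgd eoh zcis etl wvjq rsba ctubz arnxf gzo
Hunk 2: at line 4 remove [zcis,etl,wvjq] add [dmcvh] -> 9 lines: mje dck eqvgd eoh dmcvh rsba ctubz arnxf gzo
Hunk 3: at line 2 remove [eoh,dmcvh,rsba] add [qns,jfhlc] -> 8 lines: mje dck eqvgd qns jfhlc ctubz arnxf gzo
Hunk 4: at line 4 remove [jfhlc,ctubz] add [hvzpk,oru] -> 8 lines: mje dck eqvgd qns hvzpk oru arnxf gzo
Hunk 5: at line 3 remove [hvzpk,oru] add [crlt,azd] -> 8 lines: mje dck eqvgd qns crlt azd arnxf gzo
Final line 6: azd

Answer: azd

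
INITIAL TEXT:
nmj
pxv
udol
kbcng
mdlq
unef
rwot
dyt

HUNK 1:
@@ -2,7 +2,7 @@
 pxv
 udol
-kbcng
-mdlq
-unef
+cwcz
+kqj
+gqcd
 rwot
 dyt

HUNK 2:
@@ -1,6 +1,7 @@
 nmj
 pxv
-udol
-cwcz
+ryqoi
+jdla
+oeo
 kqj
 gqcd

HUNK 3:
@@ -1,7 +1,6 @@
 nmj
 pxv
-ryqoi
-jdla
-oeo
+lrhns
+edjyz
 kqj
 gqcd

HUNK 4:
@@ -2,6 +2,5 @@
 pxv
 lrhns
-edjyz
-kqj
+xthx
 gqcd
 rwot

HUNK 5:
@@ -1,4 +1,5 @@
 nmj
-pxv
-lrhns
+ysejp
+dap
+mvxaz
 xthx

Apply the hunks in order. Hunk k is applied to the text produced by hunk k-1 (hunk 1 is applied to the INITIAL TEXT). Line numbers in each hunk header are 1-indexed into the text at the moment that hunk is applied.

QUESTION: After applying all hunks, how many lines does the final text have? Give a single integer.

Hunk 1: at line 2 remove [kbcng,mdlq,unef] add [cwcz,kqj,gqcd] -> 8 lines: nmj pxv udol cwcz kqj gqcd rwot dyt
Hunk 2: at line 1 remove [udol,cwcz] add [ryqoi,jdla,oeo] -> 9 lines: nmj pxv ryqoi jdla oeo kqj gqcd rwot dyt
Hunk 3: at line 1 remove [ryqoi,jdla,oeo] add [lrhns,edjyz] -> 8 lines: nmj pxv lrhns edjyz kqj gqcd rwot dyt
Hunk 4: at line 2 remove [edjyz,kqj] add [xthx] -> 7 lines: nmj pxv lrhns xthx gqcd rwot dyt
Hunk 5: at line 1 remove [pxv,lrhns] add [ysejp,dap,mvxaz] -> 8 lines: nmj ysejp dap mvxaz xthx gqcd rwot dyt
Final line count: 8

Answer: 8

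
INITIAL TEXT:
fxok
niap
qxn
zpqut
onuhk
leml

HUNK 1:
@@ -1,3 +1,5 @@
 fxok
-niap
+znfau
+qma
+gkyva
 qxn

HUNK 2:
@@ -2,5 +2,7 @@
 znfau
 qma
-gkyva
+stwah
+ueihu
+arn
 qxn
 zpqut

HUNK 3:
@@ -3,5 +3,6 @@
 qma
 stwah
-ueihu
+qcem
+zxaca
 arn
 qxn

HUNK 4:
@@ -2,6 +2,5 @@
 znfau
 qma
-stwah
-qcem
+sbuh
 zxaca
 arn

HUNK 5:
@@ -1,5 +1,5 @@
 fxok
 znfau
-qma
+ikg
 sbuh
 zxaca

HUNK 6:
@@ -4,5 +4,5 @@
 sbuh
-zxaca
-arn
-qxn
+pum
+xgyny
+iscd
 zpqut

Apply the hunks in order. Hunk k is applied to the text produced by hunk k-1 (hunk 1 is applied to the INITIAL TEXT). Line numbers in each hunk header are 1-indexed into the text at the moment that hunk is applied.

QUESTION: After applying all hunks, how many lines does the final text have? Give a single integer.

Answer: 10

Derivation:
Hunk 1: at line 1 remove [niap] add [znfau,qma,gkyva] -> 8 lines: fxok znfau qma gkyva qxn zpqut onuhk leml
Hunk 2: at line 2 remove [gkyva] add [stwah,ueihu,arn] -> 10 lines: fxok znfau qma stwah ueihu arn qxn zpqut onuhk leml
Hunk 3: at line 3 remove [ueihu] add [qcem,zxaca] -> 11 lines: fxok znfau qma stwah qcem zxaca arn qxn zpqut onuhk leml
Hunk 4: at line 2 remove [stwah,qcem] add [sbuh] -> 10 lines: fxok znfau qma sbuh zxaca arn qxn zpqut onuhk leml
Hunk 5: at line 1 remove [qma] add [ikg] -> 10 lines: fxok znfau ikg sbuh zxaca arn qxn zpqut onuhk leml
Hunk 6: at line 4 remove [zxaca,arn,qxn] add [pum,xgyny,iscd] -> 10 lines: fxok znfau ikg sbuh pum xgyny iscd zpqut onuhk leml
Final line count: 10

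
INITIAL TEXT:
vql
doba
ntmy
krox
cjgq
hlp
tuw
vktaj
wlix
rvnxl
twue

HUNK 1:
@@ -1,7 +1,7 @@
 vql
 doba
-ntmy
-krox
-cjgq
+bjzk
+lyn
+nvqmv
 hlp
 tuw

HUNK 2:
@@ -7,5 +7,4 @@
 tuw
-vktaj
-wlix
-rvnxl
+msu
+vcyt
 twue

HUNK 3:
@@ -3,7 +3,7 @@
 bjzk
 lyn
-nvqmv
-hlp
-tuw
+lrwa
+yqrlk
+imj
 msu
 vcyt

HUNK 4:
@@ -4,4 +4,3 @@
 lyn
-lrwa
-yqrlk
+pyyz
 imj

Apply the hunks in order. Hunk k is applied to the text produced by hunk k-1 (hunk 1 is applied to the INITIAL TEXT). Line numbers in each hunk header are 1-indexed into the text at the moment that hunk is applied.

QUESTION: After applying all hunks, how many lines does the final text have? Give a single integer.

Answer: 9

Derivation:
Hunk 1: at line 1 remove [ntmy,krox,cjgq] add [bjzk,lyn,nvqmv] -> 11 lines: vql doba bjzk lyn nvqmv hlp tuw vktaj wlix rvnxl twue
Hunk 2: at line 7 remove [vktaj,wlix,rvnxl] add [msu,vcyt] -> 10 lines: vql doba bjzk lyn nvqmv hlp tuw msu vcyt twue
Hunk 3: at line 3 remove [nvqmv,hlp,tuw] add [lrwa,yqrlk,imj] -> 10 lines: vql doba bjzk lyn lrwa yqrlk imj msu vcyt twue
Hunk 4: at line 4 remove [lrwa,yqrlk] add [pyyz] -> 9 lines: vql doba bjzk lyn pyyz imj msu vcyt twue
Final line count: 9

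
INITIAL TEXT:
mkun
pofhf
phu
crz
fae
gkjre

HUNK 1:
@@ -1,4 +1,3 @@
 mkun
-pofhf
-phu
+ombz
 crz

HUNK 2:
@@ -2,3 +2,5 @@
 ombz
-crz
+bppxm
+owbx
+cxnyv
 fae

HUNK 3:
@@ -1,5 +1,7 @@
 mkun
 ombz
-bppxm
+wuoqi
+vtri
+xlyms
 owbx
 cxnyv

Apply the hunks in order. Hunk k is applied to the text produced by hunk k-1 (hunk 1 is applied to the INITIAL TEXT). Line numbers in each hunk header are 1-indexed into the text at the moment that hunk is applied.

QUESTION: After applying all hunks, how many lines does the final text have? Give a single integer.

Answer: 9

Derivation:
Hunk 1: at line 1 remove [pofhf,phu] add [ombz] -> 5 lines: mkun ombz crz fae gkjre
Hunk 2: at line 2 remove [crz] add [bppxm,owbx,cxnyv] -> 7 lines: mkun ombz bppxm owbx cxnyv fae gkjre
Hunk 3: at line 1 remove [bppxm] add [wuoqi,vtri,xlyms] -> 9 lines: mkun ombz wuoqi vtri xlyms owbx cxnyv fae gkjre
Final line count: 9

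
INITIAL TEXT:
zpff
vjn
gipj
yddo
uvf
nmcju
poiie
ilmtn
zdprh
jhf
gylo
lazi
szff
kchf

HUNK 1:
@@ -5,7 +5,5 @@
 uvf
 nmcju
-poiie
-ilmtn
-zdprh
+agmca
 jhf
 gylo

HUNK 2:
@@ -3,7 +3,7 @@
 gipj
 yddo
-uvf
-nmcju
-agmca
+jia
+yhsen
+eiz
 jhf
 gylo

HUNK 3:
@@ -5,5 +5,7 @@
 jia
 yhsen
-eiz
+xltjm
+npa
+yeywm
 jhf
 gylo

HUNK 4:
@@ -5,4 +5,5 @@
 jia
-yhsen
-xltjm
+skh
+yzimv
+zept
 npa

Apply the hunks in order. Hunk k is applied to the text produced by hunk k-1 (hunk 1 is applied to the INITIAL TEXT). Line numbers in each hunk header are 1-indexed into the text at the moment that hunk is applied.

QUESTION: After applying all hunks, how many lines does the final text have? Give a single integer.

Answer: 15

Derivation:
Hunk 1: at line 5 remove [poiie,ilmtn,zdprh] add [agmca] -> 12 lines: zpff vjn gipj yddo uvf nmcju agmca jhf gylo lazi szff kchf
Hunk 2: at line 3 remove [uvf,nmcju,agmca] add [jia,yhsen,eiz] -> 12 lines: zpff vjn gipj yddo jia yhsen eiz jhf gylo lazi szff kchf
Hunk 3: at line 5 remove [eiz] add [xltjm,npa,yeywm] -> 14 lines: zpff vjn gipj yddo jia yhsen xltjm npa yeywm jhf gylo lazi szff kchf
Hunk 4: at line 5 remove [yhsen,xltjm] add [skh,yzimv,zept] -> 15 lines: zpff vjn gipj yddo jia skh yzimv zept npa yeywm jhf gylo lazi szff kchf
Final line count: 15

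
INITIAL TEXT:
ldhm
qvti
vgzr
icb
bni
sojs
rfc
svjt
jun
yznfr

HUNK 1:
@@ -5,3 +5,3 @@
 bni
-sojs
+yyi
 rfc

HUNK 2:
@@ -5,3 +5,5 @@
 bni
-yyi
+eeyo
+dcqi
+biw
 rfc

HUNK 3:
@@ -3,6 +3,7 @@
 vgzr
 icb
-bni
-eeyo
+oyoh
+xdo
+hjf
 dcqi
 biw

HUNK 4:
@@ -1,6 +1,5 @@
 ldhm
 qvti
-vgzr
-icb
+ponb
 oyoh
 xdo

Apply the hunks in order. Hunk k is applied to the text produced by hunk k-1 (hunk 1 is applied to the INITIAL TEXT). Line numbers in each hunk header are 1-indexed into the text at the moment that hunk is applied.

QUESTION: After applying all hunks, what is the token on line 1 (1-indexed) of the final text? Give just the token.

Answer: ldhm

Derivation:
Hunk 1: at line 5 remove [sojs] add [yyi] -> 10 lines: ldhm qvti vgzr icb bni yyi rfc svjt jun yznfr
Hunk 2: at line 5 remove [yyi] add [eeyo,dcqi,biw] -> 12 lines: ldhm qvti vgzr icb bni eeyo dcqi biw rfc svjt jun yznfr
Hunk 3: at line 3 remove [bni,eeyo] add [oyoh,xdo,hjf] -> 13 lines: ldhm qvti vgzr icb oyoh xdo hjf dcqi biw rfc svjt jun yznfr
Hunk 4: at line 1 remove [vgzr,icb] add [ponb] -> 12 lines: ldhm qvti ponb oyoh xdo hjf dcqi biw rfc svjt jun yznfr
Final line 1: ldhm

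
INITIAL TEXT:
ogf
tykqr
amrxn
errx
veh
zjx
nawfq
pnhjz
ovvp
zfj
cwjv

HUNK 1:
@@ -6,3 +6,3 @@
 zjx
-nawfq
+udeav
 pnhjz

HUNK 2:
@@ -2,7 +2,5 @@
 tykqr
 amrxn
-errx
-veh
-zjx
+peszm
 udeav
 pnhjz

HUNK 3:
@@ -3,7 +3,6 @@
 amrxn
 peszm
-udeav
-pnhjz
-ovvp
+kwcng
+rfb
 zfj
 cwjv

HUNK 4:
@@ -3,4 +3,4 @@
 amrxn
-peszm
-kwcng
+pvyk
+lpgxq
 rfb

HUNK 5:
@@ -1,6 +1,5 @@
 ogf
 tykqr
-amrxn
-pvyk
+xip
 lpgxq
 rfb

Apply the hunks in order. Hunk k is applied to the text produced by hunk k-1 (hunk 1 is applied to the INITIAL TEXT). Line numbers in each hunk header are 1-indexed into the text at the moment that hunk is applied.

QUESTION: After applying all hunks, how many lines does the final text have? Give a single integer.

Answer: 7

Derivation:
Hunk 1: at line 6 remove [nawfq] add [udeav] -> 11 lines: ogf tykqr amrxn errx veh zjx udeav pnhjz ovvp zfj cwjv
Hunk 2: at line 2 remove [errx,veh,zjx] add [peszm] -> 9 lines: ogf tykqr amrxn peszm udeav pnhjz ovvp zfj cwjv
Hunk 3: at line 3 remove [udeav,pnhjz,ovvp] add [kwcng,rfb] -> 8 lines: ogf tykqr amrxn peszm kwcng rfb zfj cwjv
Hunk 4: at line 3 remove [peszm,kwcng] add [pvyk,lpgxq] -> 8 lines: ogf tykqr amrxn pvyk lpgxq rfb zfj cwjv
Hunk 5: at line 1 remove [amrxn,pvyk] add [xip] -> 7 lines: ogf tykqr xip lpgxq rfb zfj cwjv
Final line count: 7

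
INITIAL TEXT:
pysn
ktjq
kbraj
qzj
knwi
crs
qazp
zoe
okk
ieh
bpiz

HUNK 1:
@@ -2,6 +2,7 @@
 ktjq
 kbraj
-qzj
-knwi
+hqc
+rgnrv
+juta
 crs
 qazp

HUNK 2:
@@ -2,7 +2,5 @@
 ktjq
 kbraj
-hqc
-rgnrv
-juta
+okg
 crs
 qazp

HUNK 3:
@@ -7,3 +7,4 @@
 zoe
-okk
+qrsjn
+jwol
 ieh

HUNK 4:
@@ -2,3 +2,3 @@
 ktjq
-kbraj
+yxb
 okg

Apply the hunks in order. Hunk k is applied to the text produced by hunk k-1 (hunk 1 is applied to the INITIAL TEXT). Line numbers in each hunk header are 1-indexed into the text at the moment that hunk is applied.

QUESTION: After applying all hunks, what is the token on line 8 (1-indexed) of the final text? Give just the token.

Hunk 1: at line 2 remove [qzj,knwi] add [hqc,rgnrv,juta] -> 12 lines: pysn ktjq kbraj hqc rgnrv juta crs qazp zoe okk ieh bpiz
Hunk 2: at line 2 remove [hqc,rgnrv,juta] add [okg] -> 10 lines: pysn ktjq kbraj okg crs qazp zoe okk ieh bpiz
Hunk 3: at line 7 remove [okk] add [qrsjn,jwol] -> 11 lines: pysn ktjq kbraj okg crs qazp zoe qrsjn jwol ieh bpiz
Hunk 4: at line 2 remove [kbraj] add [yxb] -> 11 lines: pysn ktjq yxb okg crs qazp zoe qrsjn jwol ieh bpiz
Final line 8: qrsjn

Answer: qrsjn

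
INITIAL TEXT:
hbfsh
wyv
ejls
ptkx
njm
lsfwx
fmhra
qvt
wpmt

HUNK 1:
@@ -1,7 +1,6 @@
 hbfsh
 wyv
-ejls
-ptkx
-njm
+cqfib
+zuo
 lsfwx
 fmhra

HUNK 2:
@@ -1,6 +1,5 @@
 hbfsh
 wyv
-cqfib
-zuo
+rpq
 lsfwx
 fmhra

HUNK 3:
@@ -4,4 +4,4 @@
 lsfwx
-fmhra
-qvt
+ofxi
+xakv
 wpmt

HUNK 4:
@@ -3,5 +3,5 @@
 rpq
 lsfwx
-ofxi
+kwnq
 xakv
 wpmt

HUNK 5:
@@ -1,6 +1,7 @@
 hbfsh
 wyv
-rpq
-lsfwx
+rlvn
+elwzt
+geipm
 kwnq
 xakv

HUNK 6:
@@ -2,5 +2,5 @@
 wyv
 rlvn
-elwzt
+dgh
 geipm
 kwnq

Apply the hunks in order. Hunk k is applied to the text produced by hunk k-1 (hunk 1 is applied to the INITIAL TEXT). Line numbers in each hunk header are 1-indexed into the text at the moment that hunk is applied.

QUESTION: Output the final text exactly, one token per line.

Answer: hbfsh
wyv
rlvn
dgh
geipm
kwnq
xakv
wpmt

Derivation:
Hunk 1: at line 1 remove [ejls,ptkx,njm] add [cqfib,zuo] -> 8 lines: hbfsh wyv cqfib zuo lsfwx fmhra qvt wpmt
Hunk 2: at line 1 remove [cqfib,zuo] add [rpq] -> 7 lines: hbfsh wyv rpq lsfwx fmhra qvt wpmt
Hunk 3: at line 4 remove [fmhra,qvt] add [ofxi,xakv] -> 7 lines: hbfsh wyv rpq lsfwx ofxi xakv wpmt
Hunk 4: at line 3 remove [ofxi] add [kwnq] -> 7 lines: hbfsh wyv rpq lsfwx kwnq xakv wpmt
Hunk 5: at line 1 remove [rpq,lsfwx] add [rlvn,elwzt,geipm] -> 8 lines: hbfsh wyv rlvn elwzt geipm kwnq xakv wpmt
Hunk 6: at line 2 remove [elwzt] add [dgh] -> 8 lines: hbfsh wyv rlvn dgh geipm kwnq xakv wpmt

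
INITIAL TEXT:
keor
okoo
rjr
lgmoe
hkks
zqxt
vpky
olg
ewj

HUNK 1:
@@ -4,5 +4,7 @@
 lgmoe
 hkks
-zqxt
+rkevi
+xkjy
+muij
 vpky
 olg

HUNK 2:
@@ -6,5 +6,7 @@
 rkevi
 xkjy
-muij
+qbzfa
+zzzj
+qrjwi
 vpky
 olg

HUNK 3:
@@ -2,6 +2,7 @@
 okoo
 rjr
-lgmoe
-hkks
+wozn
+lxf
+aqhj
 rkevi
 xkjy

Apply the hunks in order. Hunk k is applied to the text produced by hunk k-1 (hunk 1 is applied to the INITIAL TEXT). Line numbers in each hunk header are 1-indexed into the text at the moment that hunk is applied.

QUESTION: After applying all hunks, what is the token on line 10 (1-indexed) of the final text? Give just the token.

Hunk 1: at line 4 remove [zqxt] add [rkevi,xkjy,muij] -> 11 lines: keor okoo rjr lgmoe hkks rkevi xkjy muij vpky olg ewj
Hunk 2: at line 6 remove [muij] add [qbzfa,zzzj,qrjwi] -> 13 lines: keor okoo rjr lgmoe hkks rkevi xkjy qbzfa zzzj qrjwi vpky olg ewj
Hunk 3: at line 2 remove [lgmoe,hkks] add [wozn,lxf,aqhj] -> 14 lines: keor okoo rjr wozn lxf aqhj rkevi xkjy qbzfa zzzj qrjwi vpky olg ewj
Final line 10: zzzj

Answer: zzzj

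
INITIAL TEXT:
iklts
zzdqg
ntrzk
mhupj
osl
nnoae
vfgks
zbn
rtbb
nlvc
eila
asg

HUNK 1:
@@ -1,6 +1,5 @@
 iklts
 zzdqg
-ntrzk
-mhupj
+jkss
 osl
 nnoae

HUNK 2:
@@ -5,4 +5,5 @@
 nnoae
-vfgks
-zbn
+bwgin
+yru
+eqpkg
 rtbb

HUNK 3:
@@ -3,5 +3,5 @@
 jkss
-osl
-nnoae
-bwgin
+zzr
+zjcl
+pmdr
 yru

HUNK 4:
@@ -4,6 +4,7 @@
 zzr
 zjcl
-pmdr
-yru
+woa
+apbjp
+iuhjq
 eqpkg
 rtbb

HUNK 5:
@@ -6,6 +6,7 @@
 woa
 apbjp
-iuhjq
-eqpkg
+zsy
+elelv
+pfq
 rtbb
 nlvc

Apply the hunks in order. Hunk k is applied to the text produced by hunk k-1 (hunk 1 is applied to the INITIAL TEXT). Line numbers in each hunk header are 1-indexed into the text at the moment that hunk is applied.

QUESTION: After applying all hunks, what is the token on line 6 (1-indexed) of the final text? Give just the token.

Answer: woa

Derivation:
Hunk 1: at line 1 remove [ntrzk,mhupj] add [jkss] -> 11 lines: iklts zzdqg jkss osl nnoae vfgks zbn rtbb nlvc eila asg
Hunk 2: at line 5 remove [vfgks,zbn] add [bwgin,yru,eqpkg] -> 12 lines: iklts zzdqg jkss osl nnoae bwgin yru eqpkg rtbb nlvc eila asg
Hunk 3: at line 3 remove [osl,nnoae,bwgin] add [zzr,zjcl,pmdr] -> 12 lines: iklts zzdqg jkss zzr zjcl pmdr yru eqpkg rtbb nlvc eila asg
Hunk 4: at line 4 remove [pmdr,yru] add [woa,apbjp,iuhjq] -> 13 lines: iklts zzdqg jkss zzr zjcl woa apbjp iuhjq eqpkg rtbb nlvc eila asg
Hunk 5: at line 6 remove [iuhjq,eqpkg] add [zsy,elelv,pfq] -> 14 lines: iklts zzdqg jkss zzr zjcl woa apbjp zsy elelv pfq rtbb nlvc eila asg
Final line 6: woa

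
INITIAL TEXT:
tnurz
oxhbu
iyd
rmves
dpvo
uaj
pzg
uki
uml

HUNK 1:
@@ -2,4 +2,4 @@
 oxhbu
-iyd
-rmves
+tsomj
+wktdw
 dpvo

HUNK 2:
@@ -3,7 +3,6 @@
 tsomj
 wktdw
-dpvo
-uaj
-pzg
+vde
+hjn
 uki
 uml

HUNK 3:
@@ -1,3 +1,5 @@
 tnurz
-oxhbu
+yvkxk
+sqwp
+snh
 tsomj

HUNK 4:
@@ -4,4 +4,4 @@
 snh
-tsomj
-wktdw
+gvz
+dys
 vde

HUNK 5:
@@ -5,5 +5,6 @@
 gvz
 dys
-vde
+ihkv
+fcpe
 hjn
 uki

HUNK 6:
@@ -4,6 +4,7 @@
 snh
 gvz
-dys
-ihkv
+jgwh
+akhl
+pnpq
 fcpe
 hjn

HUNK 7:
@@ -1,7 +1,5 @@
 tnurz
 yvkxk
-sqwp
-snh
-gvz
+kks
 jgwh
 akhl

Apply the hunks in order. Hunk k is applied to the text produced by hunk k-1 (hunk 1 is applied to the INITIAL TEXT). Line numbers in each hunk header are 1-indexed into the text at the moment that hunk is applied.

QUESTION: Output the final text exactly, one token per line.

Answer: tnurz
yvkxk
kks
jgwh
akhl
pnpq
fcpe
hjn
uki
uml

Derivation:
Hunk 1: at line 2 remove [iyd,rmves] add [tsomj,wktdw] -> 9 lines: tnurz oxhbu tsomj wktdw dpvo uaj pzg uki uml
Hunk 2: at line 3 remove [dpvo,uaj,pzg] add [vde,hjn] -> 8 lines: tnurz oxhbu tsomj wktdw vde hjn uki uml
Hunk 3: at line 1 remove [oxhbu] add [yvkxk,sqwp,snh] -> 10 lines: tnurz yvkxk sqwp snh tsomj wktdw vde hjn uki uml
Hunk 4: at line 4 remove [tsomj,wktdw] add [gvz,dys] -> 10 lines: tnurz yvkxk sqwp snh gvz dys vde hjn uki uml
Hunk 5: at line 5 remove [vde] add [ihkv,fcpe] -> 11 lines: tnurz yvkxk sqwp snh gvz dys ihkv fcpe hjn uki uml
Hunk 6: at line 4 remove [dys,ihkv] add [jgwh,akhl,pnpq] -> 12 lines: tnurz yvkxk sqwp snh gvz jgwh akhl pnpq fcpe hjn uki uml
Hunk 7: at line 1 remove [sqwp,snh,gvz] add [kks] -> 10 lines: tnurz yvkxk kks jgwh akhl pnpq fcpe hjn uki uml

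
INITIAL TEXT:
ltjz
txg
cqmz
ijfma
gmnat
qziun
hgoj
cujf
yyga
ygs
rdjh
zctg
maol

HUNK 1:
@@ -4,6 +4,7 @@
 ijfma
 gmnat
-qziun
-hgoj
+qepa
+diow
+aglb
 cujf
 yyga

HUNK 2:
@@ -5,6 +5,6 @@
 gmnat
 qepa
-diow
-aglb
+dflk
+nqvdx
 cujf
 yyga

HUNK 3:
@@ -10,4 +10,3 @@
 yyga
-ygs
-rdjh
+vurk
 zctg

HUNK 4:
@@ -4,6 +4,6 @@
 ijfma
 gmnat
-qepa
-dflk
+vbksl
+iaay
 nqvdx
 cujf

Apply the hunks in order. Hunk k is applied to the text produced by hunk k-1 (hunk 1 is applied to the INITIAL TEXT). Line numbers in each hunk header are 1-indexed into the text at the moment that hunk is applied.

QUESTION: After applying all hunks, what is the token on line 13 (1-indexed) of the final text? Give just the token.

Answer: maol

Derivation:
Hunk 1: at line 4 remove [qziun,hgoj] add [qepa,diow,aglb] -> 14 lines: ltjz txg cqmz ijfma gmnat qepa diow aglb cujf yyga ygs rdjh zctg maol
Hunk 2: at line 5 remove [diow,aglb] add [dflk,nqvdx] -> 14 lines: ltjz txg cqmz ijfma gmnat qepa dflk nqvdx cujf yyga ygs rdjh zctg maol
Hunk 3: at line 10 remove [ygs,rdjh] add [vurk] -> 13 lines: ltjz txg cqmz ijfma gmnat qepa dflk nqvdx cujf yyga vurk zctg maol
Hunk 4: at line 4 remove [qepa,dflk] add [vbksl,iaay] -> 13 lines: ltjz txg cqmz ijfma gmnat vbksl iaay nqvdx cujf yyga vurk zctg maol
Final line 13: maol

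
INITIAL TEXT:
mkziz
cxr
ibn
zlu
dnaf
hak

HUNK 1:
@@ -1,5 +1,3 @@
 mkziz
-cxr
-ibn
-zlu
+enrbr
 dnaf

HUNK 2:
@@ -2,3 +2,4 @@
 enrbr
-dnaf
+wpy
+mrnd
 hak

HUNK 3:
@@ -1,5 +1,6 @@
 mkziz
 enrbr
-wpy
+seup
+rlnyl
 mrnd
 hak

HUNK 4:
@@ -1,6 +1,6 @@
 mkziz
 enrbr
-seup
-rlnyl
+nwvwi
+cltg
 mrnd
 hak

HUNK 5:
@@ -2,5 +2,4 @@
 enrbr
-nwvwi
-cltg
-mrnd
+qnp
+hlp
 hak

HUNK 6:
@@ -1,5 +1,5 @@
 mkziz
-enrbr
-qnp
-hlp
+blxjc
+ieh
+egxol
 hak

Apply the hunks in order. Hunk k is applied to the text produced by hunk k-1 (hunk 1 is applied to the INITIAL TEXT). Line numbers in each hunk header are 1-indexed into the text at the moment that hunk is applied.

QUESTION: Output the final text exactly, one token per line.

Hunk 1: at line 1 remove [cxr,ibn,zlu] add [enrbr] -> 4 lines: mkziz enrbr dnaf hak
Hunk 2: at line 2 remove [dnaf] add [wpy,mrnd] -> 5 lines: mkziz enrbr wpy mrnd hak
Hunk 3: at line 1 remove [wpy] add [seup,rlnyl] -> 6 lines: mkziz enrbr seup rlnyl mrnd hak
Hunk 4: at line 1 remove [seup,rlnyl] add [nwvwi,cltg] -> 6 lines: mkziz enrbr nwvwi cltg mrnd hak
Hunk 5: at line 2 remove [nwvwi,cltg,mrnd] add [qnp,hlp] -> 5 lines: mkziz enrbr qnp hlp hak
Hunk 6: at line 1 remove [enrbr,qnp,hlp] add [blxjc,ieh,egxol] -> 5 lines: mkziz blxjc ieh egxol hak

Answer: mkziz
blxjc
ieh
egxol
hak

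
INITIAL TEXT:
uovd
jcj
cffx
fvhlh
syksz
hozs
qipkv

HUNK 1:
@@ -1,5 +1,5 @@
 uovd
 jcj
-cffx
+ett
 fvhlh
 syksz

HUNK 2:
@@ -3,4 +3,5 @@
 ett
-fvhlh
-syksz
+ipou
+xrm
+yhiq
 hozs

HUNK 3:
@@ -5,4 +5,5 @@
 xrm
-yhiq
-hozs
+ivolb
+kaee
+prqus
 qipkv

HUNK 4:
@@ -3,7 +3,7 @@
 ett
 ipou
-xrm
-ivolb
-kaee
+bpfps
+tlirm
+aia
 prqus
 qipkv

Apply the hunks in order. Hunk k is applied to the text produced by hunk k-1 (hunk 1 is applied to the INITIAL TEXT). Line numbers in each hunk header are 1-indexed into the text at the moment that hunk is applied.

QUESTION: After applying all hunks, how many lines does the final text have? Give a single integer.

Answer: 9

Derivation:
Hunk 1: at line 1 remove [cffx] add [ett] -> 7 lines: uovd jcj ett fvhlh syksz hozs qipkv
Hunk 2: at line 3 remove [fvhlh,syksz] add [ipou,xrm,yhiq] -> 8 lines: uovd jcj ett ipou xrm yhiq hozs qipkv
Hunk 3: at line 5 remove [yhiq,hozs] add [ivolb,kaee,prqus] -> 9 lines: uovd jcj ett ipou xrm ivolb kaee prqus qipkv
Hunk 4: at line 3 remove [xrm,ivolb,kaee] add [bpfps,tlirm,aia] -> 9 lines: uovd jcj ett ipou bpfps tlirm aia prqus qipkv
Final line count: 9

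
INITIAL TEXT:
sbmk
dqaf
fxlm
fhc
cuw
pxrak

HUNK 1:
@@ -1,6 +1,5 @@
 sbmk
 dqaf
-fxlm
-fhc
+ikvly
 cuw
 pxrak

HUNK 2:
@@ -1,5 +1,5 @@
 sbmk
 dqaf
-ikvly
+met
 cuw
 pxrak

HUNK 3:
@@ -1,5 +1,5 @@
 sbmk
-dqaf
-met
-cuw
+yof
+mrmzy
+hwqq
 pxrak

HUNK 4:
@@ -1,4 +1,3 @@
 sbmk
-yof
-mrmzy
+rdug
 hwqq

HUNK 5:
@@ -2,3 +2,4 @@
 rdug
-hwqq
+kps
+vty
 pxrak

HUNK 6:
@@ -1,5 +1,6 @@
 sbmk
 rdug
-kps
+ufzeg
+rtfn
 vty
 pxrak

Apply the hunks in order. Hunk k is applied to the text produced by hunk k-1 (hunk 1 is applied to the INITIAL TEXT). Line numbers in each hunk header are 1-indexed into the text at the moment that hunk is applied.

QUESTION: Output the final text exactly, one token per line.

Answer: sbmk
rdug
ufzeg
rtfn
vty
pxrak

Derivation:
Hunk 1: at line 1 remove [fxlm,fhc] add [ikvly] -> 5 lines: sbmk dqaf ikvly cuw pxrak
Hunk 2: at line 1 remove [ikvly] add [met] -> 5 lines: sbmk dqaf met cuw pxrak
Hunk 3: at line 1 remove [dqaf,met,cuw] add [yof,mrmzy,hwqq] -> 5 lines: sbmk yof mrmzy hwqq pxrak
Hunk 4: at line 1 remove [yof,mrmzy] add [rdug] -> 4 lines: sbmk rdug hwqq pxrak
Hunk 5: at line 2 remove [hwqq] add [kps,vty] -> 5 lines: sbmk rdug kps vty pxrak
Hunk 6: at line 1 remove [kps] add [ufzeg,rtfn] -> 6 lines: sbmk rdug ufzeg rtfn vty pxrak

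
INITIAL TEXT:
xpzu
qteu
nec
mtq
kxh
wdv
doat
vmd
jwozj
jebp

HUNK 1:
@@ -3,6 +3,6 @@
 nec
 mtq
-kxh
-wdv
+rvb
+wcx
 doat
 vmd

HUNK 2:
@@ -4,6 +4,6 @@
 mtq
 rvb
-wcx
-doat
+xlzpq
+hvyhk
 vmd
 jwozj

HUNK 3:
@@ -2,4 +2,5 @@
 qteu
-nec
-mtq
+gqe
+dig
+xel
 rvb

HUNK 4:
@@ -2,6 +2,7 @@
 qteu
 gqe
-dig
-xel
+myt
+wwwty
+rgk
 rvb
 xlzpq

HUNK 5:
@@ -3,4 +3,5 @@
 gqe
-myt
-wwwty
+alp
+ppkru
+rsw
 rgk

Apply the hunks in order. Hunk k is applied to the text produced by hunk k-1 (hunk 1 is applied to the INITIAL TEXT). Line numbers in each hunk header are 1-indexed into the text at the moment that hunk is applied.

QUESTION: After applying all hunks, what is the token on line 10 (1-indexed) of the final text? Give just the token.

Answer: hvyhk

Derivation:
Hunk 1: at line 3 remove [kxh,wdv] add [rvb,wcx] -> 10 lines: xpzu qteu nec mtq rvb wcx doat vmd jwozj jebp
Hunk 2: at line 4 remove [wcx,doat] add [xlzpq,hvyhk] -> 10 lines: xpzu qteu nec mtq rvb xlzpq hvyhk vmd jwozj jebp
Hunk 3: at line 2 remove [nec,mtq] add [gqe,dig,xel] -> 11 lines: xpzu qteu gqe dig xel rvb xlzpq hvyhk vmd jwozj jebp
Hunk 4: at line 2 remove [dig,xel] add [myt,wwwty,rgk] -> 12 lines: xpzu qteu gqe myt wwwty rgk rvb xlzpq hvyhk vmd jwozj jebp
Hunk 5: at line 3 remove [myt,wwwty] add [alp,ppkru,rsw] -> 13 lines: xpzu qteu gqe alp ppkru rsw rgk rvb xlzpq hvyhk vmd jwozj jebp
Final line 10: hvyhk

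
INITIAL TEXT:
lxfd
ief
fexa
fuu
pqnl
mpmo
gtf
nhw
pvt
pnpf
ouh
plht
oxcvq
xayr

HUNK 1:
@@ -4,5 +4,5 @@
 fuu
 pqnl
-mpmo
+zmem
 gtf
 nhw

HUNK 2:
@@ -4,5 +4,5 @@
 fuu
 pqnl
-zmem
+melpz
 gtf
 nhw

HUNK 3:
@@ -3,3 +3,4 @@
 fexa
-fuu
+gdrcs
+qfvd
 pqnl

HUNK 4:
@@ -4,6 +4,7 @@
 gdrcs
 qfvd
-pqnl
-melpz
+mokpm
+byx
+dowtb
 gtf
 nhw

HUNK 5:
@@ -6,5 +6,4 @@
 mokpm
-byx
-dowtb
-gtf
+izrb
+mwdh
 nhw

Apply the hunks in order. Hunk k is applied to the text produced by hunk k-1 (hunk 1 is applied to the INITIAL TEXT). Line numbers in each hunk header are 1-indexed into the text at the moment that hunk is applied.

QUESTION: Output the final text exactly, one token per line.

Hunk 1: at line 4 remove [mpmo] add [zmem] -> 14 lines: lxfd ief fexa fuu pqnl zmem gtf nhw pvt pnpf ouh plht oxcvq xayr
Hunk 2: at line 4 remove [zmem] add [melpz] -> 14 lines: lxfd ief fexa fuu pqnl melpz gtf nhw pvt pnpf ouh plht oxcvq xayr
Hunk 3: at line 3 remove [fuu] add [gdrcs,qfvd] -> 15 lines: lxfd ief fexa gdrcs qfvd pqnl melpz gtf nhw pvt pnpf ouh plht oxcvq xayr
Hunk 4: at line 4 remove [pqnl,melpz] add [mokpm,byx,dowtb] -> 16 lines: lxfd ief fexa gdrcs qfvd mokpm byx dowtb gtf nhw pvt pnpf ouh plht oxcvq xayr
Hunk 5: at line 6 remove [byx,dowtb,gtf] add [izrb,mwdh] -> 15 lines: lxfd ief fexa gdrcs qfvd mokpm izrb mwdh nhw pvt pnpf ouh plht oxcvq xayr

Answer: lxfd
ief
fexa
gdrcs
qfvd
mokpm
izrb
mwdh
nhw
pvt
pnpf
ouh
plht
oxcvq
xayr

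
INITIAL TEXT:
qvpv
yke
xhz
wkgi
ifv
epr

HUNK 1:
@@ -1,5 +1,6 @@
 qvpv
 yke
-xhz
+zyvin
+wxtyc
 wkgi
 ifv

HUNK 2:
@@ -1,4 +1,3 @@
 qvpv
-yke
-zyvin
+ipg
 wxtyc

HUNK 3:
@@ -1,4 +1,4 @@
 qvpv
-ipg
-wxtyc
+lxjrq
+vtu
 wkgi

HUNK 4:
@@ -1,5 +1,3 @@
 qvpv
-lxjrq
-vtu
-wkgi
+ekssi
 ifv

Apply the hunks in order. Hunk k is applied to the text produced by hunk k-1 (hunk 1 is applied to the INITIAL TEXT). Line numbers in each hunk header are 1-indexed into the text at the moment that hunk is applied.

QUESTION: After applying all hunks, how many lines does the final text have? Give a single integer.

Hunk 1: at line 1 remove [xhz] add [zyvin,wxtyc] -> 7 lines: qvpv yke zyvin wxtyc wkgi ifv epr
Hunk 2: at line 1 remove [yke,zyvin] add [ipg] -> 6 lines: qvpv ipg wxtyc wkgi ifv epr
Hunk 3: at line 1 remove [ipg,wxtyc] add [lxjrq,vtu] -> 6 lines: qvpv lxjrq vtu wkgi ifv epr
Hunk 4: at line 1 remove [lxjrq,vtu,wkgi] add [ekssi] -> 4 lines: qvpv ekssi ifv epr
Final line count: 4

Answer: 4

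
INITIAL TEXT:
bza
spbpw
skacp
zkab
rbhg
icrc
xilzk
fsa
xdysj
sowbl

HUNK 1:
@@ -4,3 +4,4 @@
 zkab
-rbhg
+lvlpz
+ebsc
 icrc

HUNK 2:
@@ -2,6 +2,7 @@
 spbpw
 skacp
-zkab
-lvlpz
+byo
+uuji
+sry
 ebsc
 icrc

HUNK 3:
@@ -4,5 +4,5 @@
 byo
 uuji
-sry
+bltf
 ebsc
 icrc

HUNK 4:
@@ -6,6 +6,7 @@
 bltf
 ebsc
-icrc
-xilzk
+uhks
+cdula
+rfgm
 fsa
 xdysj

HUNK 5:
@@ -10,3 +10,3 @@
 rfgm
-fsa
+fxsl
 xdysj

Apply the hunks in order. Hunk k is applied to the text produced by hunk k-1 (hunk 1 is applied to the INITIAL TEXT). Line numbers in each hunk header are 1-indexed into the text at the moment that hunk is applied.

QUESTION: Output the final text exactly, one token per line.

Answer: bza
spbpw
skacp
byo
uuji
bltf
ebsc
uhks
cdula
rfgm
fxsl
xdysj
sowbl

Derivation:
Hunk 1: at line 4 remove [rbhg] add [lvlpz,ebsc] -> 11 lines: bza spbpw skacp zkab lvlpz ebsc icrc xilzk fsa xdysj sowbl
Hunk 2: at line 2 remove [zkab,lvlpz] add [byo,uuji,sry] -> 12 lines: bza spbpw skacp byo uuji sry ebsc icrc xilzk fsa xdysj sowbl
Hunk 3: at line 4 remove [sry] add [bltf] -> 12 lines: bza spbpw skacp byo uuji bltf ebsc icrc xilzk fsa xdysj sowbl
Hunk 4: at line 6 remove [icrc,xilzk] add [uhks,cdula,rfgm] -> 13 lines: bza spbpw skacp byo uuji bltf ebsc uhks cdula rfgm fsa xdysj sowbl
Hunk 5: at line 10 remove [fsa] add [fxsl] -> 13 lines: bza spbpw skacp byo uuji bltf ebsc uhks cdula rfgm fxsl xdysj sowbl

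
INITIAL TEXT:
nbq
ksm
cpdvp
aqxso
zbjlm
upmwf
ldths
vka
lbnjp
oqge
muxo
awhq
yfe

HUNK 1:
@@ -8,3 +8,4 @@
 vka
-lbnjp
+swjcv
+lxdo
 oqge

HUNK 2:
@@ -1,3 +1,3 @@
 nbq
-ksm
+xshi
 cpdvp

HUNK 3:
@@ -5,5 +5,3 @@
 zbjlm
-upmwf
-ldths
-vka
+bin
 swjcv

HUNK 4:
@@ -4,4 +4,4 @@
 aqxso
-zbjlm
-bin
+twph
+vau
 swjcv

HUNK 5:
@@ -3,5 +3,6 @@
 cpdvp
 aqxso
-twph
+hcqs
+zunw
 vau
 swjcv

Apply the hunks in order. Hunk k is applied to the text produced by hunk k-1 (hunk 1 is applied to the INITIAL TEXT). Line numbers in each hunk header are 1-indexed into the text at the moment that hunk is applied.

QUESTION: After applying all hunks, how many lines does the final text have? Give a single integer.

Hunk 1: at line 8 remove [lbnjp] add [swjcv,lxdo] -> 14 lines: nbq ksm cpdvp aqxso zbjlm upmwf ldths vka swjcv lxdo oqge muxo awhq yfe
Hunk 2: at line 1 remove [ksm] add [xshi] -> 14 lines: nbq xshi cpdvp aqxso zbjlm upmwf ldths vka swjcv lxdo oqge muxo awhq yfe
Hunk 3: at line 5 remove [upmwf,ldths,vka] add [bin] -> 12 lines: nbq xshi cpdvp aqxso zbjlm bin swjcv lxdo oqge muxo awhq yfe
Hunk 4: at line 4 remove [zbjlm,bin] add [twph,vau] -> 12 lines: nbq xshi cpdvp aqxso twph vau swjcv lxdo oqge muxo awhq yfe
Hunk 5: at line 3 remove [twph] add [hcqs,zunw] -> 13 lines: nbq xshi cpdvp aqxso hcqs zunw vau swjcv lxdo oqge muxo awhq yfe
Final line count: 13

Answer: 13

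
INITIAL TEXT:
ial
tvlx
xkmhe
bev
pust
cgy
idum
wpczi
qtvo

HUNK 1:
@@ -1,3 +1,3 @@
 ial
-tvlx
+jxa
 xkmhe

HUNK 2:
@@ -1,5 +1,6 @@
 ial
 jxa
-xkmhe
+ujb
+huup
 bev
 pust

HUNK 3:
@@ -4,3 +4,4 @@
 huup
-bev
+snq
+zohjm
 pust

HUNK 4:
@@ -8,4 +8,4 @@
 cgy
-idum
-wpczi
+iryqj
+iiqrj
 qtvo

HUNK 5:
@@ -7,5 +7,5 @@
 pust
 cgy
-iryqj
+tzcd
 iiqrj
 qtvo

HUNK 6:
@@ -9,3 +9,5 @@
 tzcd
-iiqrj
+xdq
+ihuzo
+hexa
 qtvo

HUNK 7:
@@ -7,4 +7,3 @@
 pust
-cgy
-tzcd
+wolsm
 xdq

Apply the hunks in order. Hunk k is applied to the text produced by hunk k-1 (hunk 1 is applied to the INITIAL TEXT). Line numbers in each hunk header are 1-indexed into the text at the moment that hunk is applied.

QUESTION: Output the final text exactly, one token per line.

Answer: ial
jxa
ujb
huup
snq
zohjm
pust
wolsm
xdq
ihuzo
hexa
qtvo

Derivation:
Hunk 1: at line 1 remove [tvlx] add [jxa] -> 9 lines: ial jxa xkmhe bev pust cgy idum wpczi qtvo
Hunk 2: at line 1 remove [xkmhe] add [ujb,huup] -> 10 lines: ial jxa ujb huup bev pust cgy idum wpczi qtvo
Hunk 3: at line 4 remove [bev] add [snq,zohjm] -> 11 lines: ial jxa ujb huup snq zohjm pust cgy idum wpczi qtvo
Hunk 4: at line 8 remove [idum,wpczi] add [iryqj,iiqrj] -> 11 lines: ial jxa ujb huup snq zohjm pust cgy iryqj iiqrj qtvo
Hunk 5: at line 7 remove [iryqj] add [tzcd] -> 11 lines: ial jxa ujb huup snq zohjm pust cgy tzcd iiqrj qtvo
Hunk 6: at line 9 remove [iiqrj] add [xdq,ihuzo,hexa] -> 13 lines: ial jxa ujb huup snq zohjm pust cgy tzcd xdq ihuzo hexa qtvo
Hunk 7: at line 7 remove [cgy,tzcd] add [wolsm] -> 12 lines: ial jxa ujb huup snq zohjm pust wolsm xdq ihuzo hexa qtvo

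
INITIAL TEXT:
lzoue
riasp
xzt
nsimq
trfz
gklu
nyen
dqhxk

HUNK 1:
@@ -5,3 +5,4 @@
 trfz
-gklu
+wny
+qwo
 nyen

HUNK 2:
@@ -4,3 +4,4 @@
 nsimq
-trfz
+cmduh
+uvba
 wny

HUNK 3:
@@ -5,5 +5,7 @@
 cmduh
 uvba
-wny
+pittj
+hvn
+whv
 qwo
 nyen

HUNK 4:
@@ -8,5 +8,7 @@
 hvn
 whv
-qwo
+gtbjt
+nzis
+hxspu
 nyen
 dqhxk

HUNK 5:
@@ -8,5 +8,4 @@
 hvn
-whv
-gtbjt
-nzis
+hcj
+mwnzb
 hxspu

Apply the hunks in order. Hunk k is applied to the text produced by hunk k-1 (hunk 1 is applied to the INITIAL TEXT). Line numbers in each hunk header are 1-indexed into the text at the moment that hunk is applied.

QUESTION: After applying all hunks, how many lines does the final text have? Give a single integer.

Hunk 1: at line 5 remove [gklu] add [wny,qwo] -> 9 lines: lzoue riasp xzt nsimq trfz wny qwo nyen dqhxk
Hunk 2: at line 4 remove [trfz] add [cmduh,uvba] -> 10 lines: lzoue riasp xzt nsimq cmduh uvba wny qwo nyen dqhxk
Hunk 3: at line 5 remove [wny] add [pittj,hvn,whv] -> 12 lines: lzoue riasp xzt nsimq cmduh uvba pittj hvn whv qwo nyen dqhxk
Hunk 4: at line 8 remove [qwo] add [gtbjt,nzis,hxspu] -> 14 lines: lzoue riasp xzt nsimq cmduh uvba pittj hvn whv gtbjt nzis hxspu nyen dqhxk
Hunk 5: at line 8 remove [whv,gtbjt,nzis] add [hcj,mwnzb] -> 13 lines: lzoue riasp xzt nsimq cmduh uvba pittj hvn hcj mwnzb hxspu nyen dqhxk
Final line count: 13

Answer: 13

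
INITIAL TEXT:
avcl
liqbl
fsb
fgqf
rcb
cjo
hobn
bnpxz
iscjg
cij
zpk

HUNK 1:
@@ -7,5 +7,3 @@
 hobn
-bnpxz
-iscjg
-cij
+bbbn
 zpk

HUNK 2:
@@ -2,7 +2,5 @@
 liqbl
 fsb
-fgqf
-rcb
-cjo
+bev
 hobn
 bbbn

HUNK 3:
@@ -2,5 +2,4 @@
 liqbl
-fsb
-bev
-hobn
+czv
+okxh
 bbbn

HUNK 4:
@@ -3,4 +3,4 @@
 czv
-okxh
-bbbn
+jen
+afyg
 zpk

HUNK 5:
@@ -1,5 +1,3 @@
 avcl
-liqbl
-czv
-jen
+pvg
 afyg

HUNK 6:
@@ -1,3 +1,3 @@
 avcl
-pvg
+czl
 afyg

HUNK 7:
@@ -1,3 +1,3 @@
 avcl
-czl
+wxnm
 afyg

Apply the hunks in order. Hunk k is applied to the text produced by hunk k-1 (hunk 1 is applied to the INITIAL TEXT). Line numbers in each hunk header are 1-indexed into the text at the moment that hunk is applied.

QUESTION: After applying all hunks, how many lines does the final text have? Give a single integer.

Hunk 1: at line 7 remove [bnpxz,iscjg,cij] add [bbbn] -> 9 lines: avcl liqbl fsb fgqf rcb cjo hobn bbbn zpk
Hunk 2: at line 2 remove [fgqf,rcb,cjo] add [bev] -> 7 lines: avcl liqbl fsb bev hobn bbbn zpk
Hunk 3: at line 2 remove [fsb,bev,hobn] add [czv,okxh] -> 6 lines: avcl liqbl czv okxh bbbn zpk
Hunk 4: at line 3 remove [okxh,bbbn] add [jen,afyg] -> 6 lines: avcl liqbl czv jen afyg zpk
Hunk 5: at line 1 remove [liqbl,czv,jen] add [pvg] -> 4 lines: avcl pvg afyg zpk
Hunk 6: at line 1 remove [pvg] add [czl] -> 4 lines: avcl czl afyg zpk
Hunk 7: at line 1 remove [czl] add [wxnm] -> 4 lines: avcl wxnm afyg zpk
Final line count: 4

Answer: 4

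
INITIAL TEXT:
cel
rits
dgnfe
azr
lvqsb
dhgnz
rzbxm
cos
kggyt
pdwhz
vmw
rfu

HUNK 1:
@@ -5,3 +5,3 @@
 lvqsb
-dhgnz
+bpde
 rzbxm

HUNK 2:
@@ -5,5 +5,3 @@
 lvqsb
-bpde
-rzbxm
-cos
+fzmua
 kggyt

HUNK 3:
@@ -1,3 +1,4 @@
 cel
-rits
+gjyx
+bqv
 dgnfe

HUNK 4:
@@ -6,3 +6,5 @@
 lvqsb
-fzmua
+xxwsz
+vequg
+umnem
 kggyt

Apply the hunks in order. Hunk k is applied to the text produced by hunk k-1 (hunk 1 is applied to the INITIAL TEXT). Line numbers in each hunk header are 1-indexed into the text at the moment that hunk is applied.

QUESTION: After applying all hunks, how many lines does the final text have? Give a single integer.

Answer: 13

Derivation:
Hunk 1: at line 5 remove [dhgnz] add [bpde] -> 12 lines: cel rits dgnfe azr lvqsb bpde rzbxm cos kggyt pdwhz vmw rfu
Hunk 2: at line 5 remove [bpde,rzbxm,cos] add [fzmua] -> 10 lines: cel rits dgnfe azr lvqsb fzmua kggyt pdwhz vmw rfu
Hunk 3: at line 1 remove [rits] add [gjyx,bqv] -> 11 lines: cel gjyx bqv dgnfe azr lvqsb fzmua kggyt pdwhz vmw rfu
Hunk 4: at line 6 remove [fzmua] add [xxwsz,vequg,umnem] -> 13 lines: cel gjyx bqv dgnfe azr lvqsb xxwsz vequg umnem kggyt pdwhz vmw rfu
Final line count: 13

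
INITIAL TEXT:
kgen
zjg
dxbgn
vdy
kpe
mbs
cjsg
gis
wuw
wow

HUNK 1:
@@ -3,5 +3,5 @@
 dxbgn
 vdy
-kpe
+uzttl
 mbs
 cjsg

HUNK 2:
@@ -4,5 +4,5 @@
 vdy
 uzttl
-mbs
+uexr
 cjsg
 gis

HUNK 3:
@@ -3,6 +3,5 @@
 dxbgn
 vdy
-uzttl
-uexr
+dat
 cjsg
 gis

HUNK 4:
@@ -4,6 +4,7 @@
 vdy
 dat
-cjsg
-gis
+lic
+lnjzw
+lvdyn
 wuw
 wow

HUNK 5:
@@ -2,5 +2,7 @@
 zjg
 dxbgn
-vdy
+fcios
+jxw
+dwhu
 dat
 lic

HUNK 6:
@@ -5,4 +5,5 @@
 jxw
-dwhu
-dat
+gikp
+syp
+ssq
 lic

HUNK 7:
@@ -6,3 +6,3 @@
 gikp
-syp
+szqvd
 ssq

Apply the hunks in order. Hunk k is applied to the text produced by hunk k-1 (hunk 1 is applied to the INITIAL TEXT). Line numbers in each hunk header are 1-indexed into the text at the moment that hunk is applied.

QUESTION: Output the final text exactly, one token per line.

Answer: kgen
zjg
dxbgn
fcios
jxw
gikp
szqvd
ssq
lic
lnjzw
lvdyn
wuw
wow

Derivation:
Hunk 1: at line 3 remove [kpe] add [uzttl] -> 10 lines: kgen zjg dxbgn vdy uzttl mbs cjsg gis wuw wow
Hunk 2: at line 4 remove [mbs] add [uexr] -> 10 lines: kgen zjg dxbgn vdy uzttl uexr cjsg gis wuw wow
Hunk 3: at line 3 remove [uzttl,uexr] add [dat] -> 9 lines: kgen zjg dxbgn vdy dat cjsg gis wuw wow
Hunk 4: at line 4 remove [cjsg,gis] add [lic,lnjzw,lvdyn] -> 10 lines: kgen zjg dxbgn vdy dat lic lnjzw lvdyn wuw wow
Hunk 5: at line 2 remove [vdy] add [fcios,jxw,dwhu] -> 12 lines: kgen zjg dxbgn fcios jxw dwhu dat lic lnjzw lvdyn wuw wow
Hunk 6: at line 5 remove [dwhu,dat] add [gikp,syp,ssq] -> 13 lines: kgen zjg dxbgn fcios jxw gikp syp ssq lic lnjzw lvdyn wuw wow
Hunk 7: at line 6 remove [syp] add [szqvd] -> 13 lines: kgen zjg dxbgn fcios jxw gikp szqvd ssq lic lnjzw lvdyn wuw wow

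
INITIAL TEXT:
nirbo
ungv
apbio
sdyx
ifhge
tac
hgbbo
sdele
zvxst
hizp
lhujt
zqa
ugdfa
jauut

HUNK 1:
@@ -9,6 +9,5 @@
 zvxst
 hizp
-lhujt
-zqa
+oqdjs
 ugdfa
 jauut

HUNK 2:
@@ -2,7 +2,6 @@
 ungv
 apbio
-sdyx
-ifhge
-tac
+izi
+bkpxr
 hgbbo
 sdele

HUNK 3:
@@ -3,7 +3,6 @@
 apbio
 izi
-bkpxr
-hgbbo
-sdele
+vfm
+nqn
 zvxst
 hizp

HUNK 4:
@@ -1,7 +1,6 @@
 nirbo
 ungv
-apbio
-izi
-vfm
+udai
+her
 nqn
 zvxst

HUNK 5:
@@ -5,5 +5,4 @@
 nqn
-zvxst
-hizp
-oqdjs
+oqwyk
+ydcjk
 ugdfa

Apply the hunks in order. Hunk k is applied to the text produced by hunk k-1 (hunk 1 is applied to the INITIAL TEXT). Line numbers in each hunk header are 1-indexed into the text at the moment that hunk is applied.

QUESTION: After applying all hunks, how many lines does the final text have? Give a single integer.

Answer: 9

Derivation:
Hunk 1: at line 9 remove [lhujt,zqa] add [oqdjs] -> 13 lines: nirbo ungv apbio sdyx ifhge tac hgbbo sdele zvxst hizp oqdjs ugdfa jauut
Hunk 2: at line 2 remove [sdyx,ifhge,tac] add [izi,bkpxr] -> 12 lines: nirbo ungv apbio izi bkpxr hgbbo sdele zvxst hizp oqdjs ugdfa jauut
Hunk 3: at line 3 remove [bkpxr,hgbbo,sdele] add [vfm,nqn] -> 11 lines: nirbo ungv apbio izi vfm nqn zvxst hizp oqdjs ugdfa jauut
Hunk 4: at line 1 remove [apbio,izi,vfm] add [udai,her] -> 10 lines: nirbo ungv udai her nqn zvxst hizp oqdjs ugdfa jauut
Hunk 5: at line 5 remove [zvxst,hizp,oqdjs] add [oqwyk,ydcjk] -> 9 lines: nirbo ungv udai her nqn oqwyk ydcjk ugdfa jauut
Final line count: 9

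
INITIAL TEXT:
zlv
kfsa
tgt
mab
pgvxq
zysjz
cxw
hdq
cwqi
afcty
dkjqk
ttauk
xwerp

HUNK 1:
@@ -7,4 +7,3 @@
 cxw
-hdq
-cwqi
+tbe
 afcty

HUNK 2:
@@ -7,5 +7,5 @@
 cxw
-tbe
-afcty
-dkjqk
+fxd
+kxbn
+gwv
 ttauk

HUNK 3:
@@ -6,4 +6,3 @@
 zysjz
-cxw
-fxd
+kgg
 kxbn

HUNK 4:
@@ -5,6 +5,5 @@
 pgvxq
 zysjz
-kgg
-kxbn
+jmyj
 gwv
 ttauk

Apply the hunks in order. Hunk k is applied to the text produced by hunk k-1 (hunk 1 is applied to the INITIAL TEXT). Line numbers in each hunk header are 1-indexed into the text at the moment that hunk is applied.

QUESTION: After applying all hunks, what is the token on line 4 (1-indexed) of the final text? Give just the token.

Answer: mab

Derivation:
Hunk 1: at line 7 remove [hdq,cwqi] add [tbe] -> 12 lines: zlv kfsa tgt mab pgvxq zysjz cxw tbe afcty dkjqk ttauk xwerp
Hunk 2: at line 7 remove [tbe,afcty,dkjqk] add [fxd,kxbn,gwv] -> 12 lines: zlv kfsa tgt mab pgvxq zysjz cxw fxd kxbn gwv ttauk xwerp
Hunk 3: at line 6 remove [cxw,fxd] add [kgg] -> 11 lines: zlv kfsa tgt mab pgvxq zysjz kgg kxbn gwv ttauk xwerp
Hunk 4: at line 5 remove [kgg,kxbn] add [jmyj] -> 10 lines: zlv kfsa tgt mab pgvxq zysjz jmyj gwv ttauk xwerp
Final line 4: mab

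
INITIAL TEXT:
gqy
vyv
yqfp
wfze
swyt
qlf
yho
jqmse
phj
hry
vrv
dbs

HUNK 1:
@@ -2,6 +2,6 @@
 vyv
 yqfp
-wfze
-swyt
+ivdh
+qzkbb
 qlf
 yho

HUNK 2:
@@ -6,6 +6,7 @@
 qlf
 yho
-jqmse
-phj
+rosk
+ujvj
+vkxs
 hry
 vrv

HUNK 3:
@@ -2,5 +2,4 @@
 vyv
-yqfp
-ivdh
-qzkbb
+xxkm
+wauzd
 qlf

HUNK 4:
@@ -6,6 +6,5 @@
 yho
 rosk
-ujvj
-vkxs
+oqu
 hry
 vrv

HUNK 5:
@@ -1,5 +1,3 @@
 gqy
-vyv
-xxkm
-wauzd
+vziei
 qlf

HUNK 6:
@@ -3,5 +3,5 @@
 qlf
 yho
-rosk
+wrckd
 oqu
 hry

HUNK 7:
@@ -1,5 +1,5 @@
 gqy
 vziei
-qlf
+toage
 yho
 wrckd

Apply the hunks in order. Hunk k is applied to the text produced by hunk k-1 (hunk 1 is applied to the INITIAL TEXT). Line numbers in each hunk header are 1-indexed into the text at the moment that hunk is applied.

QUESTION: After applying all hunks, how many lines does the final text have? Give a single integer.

Hunk 1: at line 2 remove [wfze,swyt] add [ivdh,qzkbb] -> 12 lines: gqy vyv yqfp ivdh qzkbb qlf yho jqmse phj hry vrv dbs
Hunk 2: at line 6 remove [jqmse,phj] add [rosk,ujvj,vkxs] -> 13 lines: gqy vyv yqfp ivdh qzkbb qlf yho rosk ujvj vkxs hry vrv dbs
Hunk 3: at line 2 remove [yqfp,ivdh,qzkbb] add [xxkm,wauzd] -> 12 lines: gqy vyv xxkm wauzd qlf yho rosk ujvj vkxs hry vrv dbs
Hunk 4: at line 6 remove [ujvj,vkxs] add [oqu] -> 11 lines: gqy vyv xxkm wauzd qlf yho rosk oqu hry vrv dbs
Hunk 5: at line 1 remove [vyv,xxkm,wauzd] add [vziei] -> 9 lines: gqy vziei qlf yho rosk oqu hry vrv dbs
Hunk 6: at line 3 remove [rosk] add [wrckd] -> 9 lines: gqy vziei qlf yho wrckd oqu hry vrv dbs
Hunk 7: at line 1 remove [qlf] add [toage] -> 9 lines: gqy vziei toage yho wrckd oqu hry vrv dbs
Final line count: 9

Answer: 9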